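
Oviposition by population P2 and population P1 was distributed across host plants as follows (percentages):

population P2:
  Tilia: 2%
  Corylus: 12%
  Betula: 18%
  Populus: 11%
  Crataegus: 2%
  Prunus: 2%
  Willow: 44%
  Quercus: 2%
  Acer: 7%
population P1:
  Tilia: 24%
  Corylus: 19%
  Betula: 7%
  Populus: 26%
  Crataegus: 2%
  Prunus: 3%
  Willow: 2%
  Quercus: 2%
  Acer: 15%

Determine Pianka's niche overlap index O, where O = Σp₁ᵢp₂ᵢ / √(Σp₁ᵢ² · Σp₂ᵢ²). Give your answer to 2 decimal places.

0.40

Convert percentages to proportions (divide by 100).
Σ p₁ᵢp₂ᵢ = 0.0048 + 0.0228 + 0.0126 + 0.0286 + 0.0004 + 0.0006 + 0.0088 + 0.0004 + 0.0105 = 0.0895
Σp_1ᵢ² = 0.02² + 0.12² + 0.18² + 0.11² + 0.02² + 0.02² + 0.44² + 0.02² + 0.07² = 0.0004 + 0.0144 + 0.0324 + 0.0121 + 0.0004 + 0.0004 + 0.1936 + 0.0004 + 0.0049 = 0.2590
Σp_2ᵢ² = 0.24² + 0.19² + 0.07² + 0.26² + 0.02² + 0.03² + 0.02² + 0.02² + 0.15² = 0.0576 + 0.0361 + 0.0049 + 0.0676 + 0.0004 + 0.0009 + 0.0004 + 0.0004 + 0.0225 = 0.1908
O = 0.0895 / √(0.2590 × 0.1908) = 0.0895 / 0.22230 = 0.4026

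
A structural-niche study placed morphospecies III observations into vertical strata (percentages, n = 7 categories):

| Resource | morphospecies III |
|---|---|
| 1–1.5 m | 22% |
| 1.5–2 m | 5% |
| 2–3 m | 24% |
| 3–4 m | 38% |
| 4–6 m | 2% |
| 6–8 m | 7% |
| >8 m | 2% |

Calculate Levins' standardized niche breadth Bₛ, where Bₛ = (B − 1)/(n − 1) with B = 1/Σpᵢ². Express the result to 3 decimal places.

Convert percentages to proportions (divide by 100).
Σpᵢ² = 0.22² + 0.05² + 0.24² + 0.38² + 0.02² + 0.07² + 0.02² = 0.0484 + 0.0025 + 0.0576 + 0.1444 + 0.0004 + 0.0049 + 0.0004 = 0.2586
B = 1 / 0.2586 = 3.86698
Bₛ = (B − 1)/(n − 1) = (3.86698 − 1)/(7 − 1) = 2.86698/6 = 0.47783

0.478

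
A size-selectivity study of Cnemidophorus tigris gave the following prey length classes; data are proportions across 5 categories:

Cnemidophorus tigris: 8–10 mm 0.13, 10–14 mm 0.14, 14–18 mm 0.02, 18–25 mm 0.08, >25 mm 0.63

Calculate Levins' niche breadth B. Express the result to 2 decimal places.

Σpᵢ² = 0.13² + 0.14² + 0.02² + 0.08² + 0.63² = 0.0169 + 0.0196 + 0.0004 + 0.0064 + 0.3969 = 0.4402
B = 1 / 0.4402 = 2.2717

2.27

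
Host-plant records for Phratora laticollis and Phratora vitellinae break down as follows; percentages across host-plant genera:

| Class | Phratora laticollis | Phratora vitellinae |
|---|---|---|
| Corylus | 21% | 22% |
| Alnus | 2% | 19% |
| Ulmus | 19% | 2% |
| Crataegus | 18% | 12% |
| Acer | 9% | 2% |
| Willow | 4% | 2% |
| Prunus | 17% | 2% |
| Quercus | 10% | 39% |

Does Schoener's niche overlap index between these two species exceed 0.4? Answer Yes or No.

Yes

Convert percentages to proportions (divide by 100).
Σ|p₁ᵢ − p₂ᵢ| = 0.01 + 0.17 + 0.17 + 0.06 + 0.07 + 0.02 + 0.15 + 0.29 = 0.94
D = 1 − ½ × 0.94 = 1 − 0.470 = 0.5300
D = 0.5300 > 0.4 → Yes.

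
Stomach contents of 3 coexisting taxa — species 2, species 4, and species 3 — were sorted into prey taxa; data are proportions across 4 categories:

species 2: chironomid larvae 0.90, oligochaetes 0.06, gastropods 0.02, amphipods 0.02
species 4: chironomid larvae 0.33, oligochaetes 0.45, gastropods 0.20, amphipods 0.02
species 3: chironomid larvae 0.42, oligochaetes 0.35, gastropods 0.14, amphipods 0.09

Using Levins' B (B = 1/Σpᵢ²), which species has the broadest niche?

species 3

Σp_2ᵢ² = 0.90² + 0.06² + 0.02² + 0.02² = 0.8100 + 0.0036 + 0.0004 + 0.0004 = 0.8144
B_2 = 1 / 0.8144 = 1.2279
Σp_4ᵢ² = 0.33² + 0.45² + 0.20² + 0.02² = 0.1089 + 0.2025 + 0.0400 + 0.0004 = 0.3518
B_4 = 1 / 0.3518 = 2.8425
Σp_3ᵢ² = 0.42² + 0.35² + 0.14² + 0.09² = 0.1764 + 0.1225 + 0.0196 + 0.0081 = 0.3266
B_3 = 1 / 0.3266 = 3.0618
Highest B → broadest niche (most generalist): species 3 (B = 3.06).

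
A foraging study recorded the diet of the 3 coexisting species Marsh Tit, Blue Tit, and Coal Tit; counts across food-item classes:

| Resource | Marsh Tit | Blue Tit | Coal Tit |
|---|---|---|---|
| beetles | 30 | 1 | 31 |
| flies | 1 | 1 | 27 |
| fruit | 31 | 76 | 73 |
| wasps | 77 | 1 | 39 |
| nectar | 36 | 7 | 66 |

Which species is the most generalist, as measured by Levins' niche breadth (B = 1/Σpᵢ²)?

Proportions for Marsh Tit (n=175): 30/175=0.1714, 1/175=0.0057, 31/175=0.1771, 77/175=0.4400, 36/175=0.2057
Proportions for Blue Tit (n=86): 1/86=0.0116, 1/86=0.0116, 76/86=0.8837, 1/86=0.0116, 7/86=0.0814
Proportions for Coal Tit (n=236): 31/236=0.1314, 27/236=0.1144, 73/236=0.3093, 39/236=0.1653, 66/236=0.2797
Σp_Marsᵢ² = 0.1714² + 0.0057² + 0.1771² + 0.4400² + 0.2057² = 0.029378 + 0.000032 + 0.031364 + 0.193600 + 0.042312 = 0.296686
B_Mars = 1 / 0.296686 = 3.3706
Σp_Blueᵢ² = 0.0116² + 0.0116² + 0.8837² + 0.0116² + 0.0814² = 0.000135 + 0.000135 + 0.780926 + 0.000135 + 0.006626 = 0.787957
B_Blue = 1 / 0.787957 = 1.2691
Σp_Coalᵢ² = 0.1314² + 0.1144² + 0.3093² + 0.1653² + 0.2797² = 0.017266 + 0.013087 + 0.095666 + 0.027324 + 0.078232 = 0.231575
B_Coal = 1 / 0.231575 = 4.3183
Highest B → broadest niche (most generalist): Coal Tit (B = 4.32).

Coal Tit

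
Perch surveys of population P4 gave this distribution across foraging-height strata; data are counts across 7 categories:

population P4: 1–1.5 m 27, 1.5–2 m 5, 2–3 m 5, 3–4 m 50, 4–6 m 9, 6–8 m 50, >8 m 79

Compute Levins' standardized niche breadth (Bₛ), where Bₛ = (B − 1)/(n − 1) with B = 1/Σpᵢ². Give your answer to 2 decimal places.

0.53

Proportions for population P4 (n=225): 27/225=0.1200, 5/225=0.0222, 5/225=0.0222, 50/225=0.2222, 9/225=0.0400, 50/225=0.2222, 79/225=0.3511
Σpᵢ² = 0.1200² + 0.0222² + 0.0222² + 0.2222² + 0.0400² + 0.2222² + 0.3511² = 0.014400 + 0.000493 + 0.000493 + 0.049373 + 0.001600 + 0.049373 + 0.123271 = 0.239003
B = 1 / 0.239003 = 4.1840
Bₛ = (B − 1)/(n − 1) = (4.1840 − 1)/(7 − 1) = 3.1840/6 = 0.5307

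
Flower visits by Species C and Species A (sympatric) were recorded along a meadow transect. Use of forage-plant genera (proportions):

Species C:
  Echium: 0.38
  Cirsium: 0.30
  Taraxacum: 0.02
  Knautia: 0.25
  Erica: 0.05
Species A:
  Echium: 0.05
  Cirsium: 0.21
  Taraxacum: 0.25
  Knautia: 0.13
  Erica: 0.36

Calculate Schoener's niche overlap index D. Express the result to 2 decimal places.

0.46

Σ|p₁ᵢ − p₂ᵢ| = 0.33 + 0.09 + 0.23 + 0.12 + 0.31 = 1.08
D = 1 − ½ × 1.08 = 1 − 0.540 = 0.4600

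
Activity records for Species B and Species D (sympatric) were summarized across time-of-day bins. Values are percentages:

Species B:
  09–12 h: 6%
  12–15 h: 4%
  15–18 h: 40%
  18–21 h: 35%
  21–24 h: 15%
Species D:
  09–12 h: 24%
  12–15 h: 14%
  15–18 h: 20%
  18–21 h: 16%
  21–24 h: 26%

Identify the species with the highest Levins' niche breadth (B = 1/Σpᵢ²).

Convert percentages to proportions (divide by 100).
Σp_Bᵢ² = 0.06² + 0.04² + 0.40² + 0.35² + 0.15² = 0.0036 + 0.0016 + 0.1600 + 0.1225 + 0.0225 = 0.3102
B_B = 1 / 0.3102 = 3.2237
Σp_Dᵢ² = 0.24² + 0.14² + 0.20² + 0.16² + 0.26² = 0.0576 + 0.0196 + 0.0400 + 0.0256 + 0.0676 = 0.2104
B_D = 1 / 0.2104 = 4.7529
Highest B → broadest niche (most generalist): Species D (B = 4.75).

Species D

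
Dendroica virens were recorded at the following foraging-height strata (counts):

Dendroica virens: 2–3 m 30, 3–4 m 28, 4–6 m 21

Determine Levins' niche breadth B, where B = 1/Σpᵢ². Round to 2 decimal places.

Proportions for Dendroica virens (n=79): 30/79=0.3797, 28/79=0.3544, 21/79=0.2658
Σpᵢ² = 0.3797² + 0.3544² + 0.2658² = 0.144172 + 0.125599 + 0.070650 = 0.340421
B = 1 / 0.340421 = 2.9375

2.94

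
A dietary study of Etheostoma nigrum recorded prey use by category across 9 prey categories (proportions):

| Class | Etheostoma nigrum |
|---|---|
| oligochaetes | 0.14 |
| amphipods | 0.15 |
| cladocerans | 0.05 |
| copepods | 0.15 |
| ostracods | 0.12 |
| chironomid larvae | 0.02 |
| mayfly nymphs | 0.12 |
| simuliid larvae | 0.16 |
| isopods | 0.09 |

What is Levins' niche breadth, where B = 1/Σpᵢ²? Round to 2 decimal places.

Σpᵢ² = 0.14² + 0.15² + 0.05² + 0.15² + 0.12² + 0.02² + 0.12² + 0.16² + 0.09² = 0.0196 + 0.0225 + 0.0025 + 0.0225 + 0.0144 + 0.0004 + 0.0144 + 0.0256 + 0.0081 = 0.1300
B = 1 / 0.1300 = 7.6923

7.69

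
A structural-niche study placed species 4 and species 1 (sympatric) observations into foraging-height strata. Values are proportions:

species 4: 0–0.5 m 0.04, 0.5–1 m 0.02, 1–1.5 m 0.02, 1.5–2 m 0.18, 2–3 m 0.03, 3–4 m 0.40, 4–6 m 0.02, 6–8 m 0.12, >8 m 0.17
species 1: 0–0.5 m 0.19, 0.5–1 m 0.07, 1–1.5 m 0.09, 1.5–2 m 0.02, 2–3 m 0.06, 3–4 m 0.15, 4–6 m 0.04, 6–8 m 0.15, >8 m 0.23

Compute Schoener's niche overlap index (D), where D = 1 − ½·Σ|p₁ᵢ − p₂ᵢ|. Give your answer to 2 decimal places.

Σ|p₁ᵢ − p₂ᵢ| = 0.15 + 0.05 + 0.07 + 0.16 + 0.03 + 0.25 + 0.02 + 0.03 + 0.06 = 0.82
D = 1 − ½ × 0.82 = 1 − 0.410 = 0.5900

0.59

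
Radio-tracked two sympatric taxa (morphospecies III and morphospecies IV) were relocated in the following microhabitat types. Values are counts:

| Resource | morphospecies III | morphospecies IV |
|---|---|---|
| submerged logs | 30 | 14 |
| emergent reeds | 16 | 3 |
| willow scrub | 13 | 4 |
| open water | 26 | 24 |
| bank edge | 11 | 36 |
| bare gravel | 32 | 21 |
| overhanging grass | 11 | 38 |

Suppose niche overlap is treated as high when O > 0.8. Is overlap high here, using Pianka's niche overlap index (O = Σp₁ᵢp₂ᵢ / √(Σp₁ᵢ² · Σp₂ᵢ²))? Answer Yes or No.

No

Proportions for morphospecies III (n=139): 30/139=0.2158, 16/139=0.1151, 13/139=0.0935, 26/139=0.1871, 11/139=0.0791, 32/139=0.2302, 11/139=0.0791
Proportions for morphospecies IV (n=140): 14/140=0.1000, 3/140=0.0214, 4/140=0.0286, 24/140=0.1714, 36/140=0.2571, 21/140=0.1500, 38/140=0.2714
Σ p₁ᵢp₂ᵢ = 0.021580 + 0.002463 + 0.002674 + 0.032069 + 0.020337 + 0.034530 + 0.021468 = 0.135121
Σp_1ᵢ² = 0.2158² + 0.1151² + 0.0935² + 0.1871² + 0.0791² + 0.2302² + 0.0791² = 0.046570 + 0.013248 + 0.008742 + 0.035006 + 0.006257 + 0.052992 + 0.006257 = 0.169072
Σp_2ᵢ² = 0.1000² + 0.0214² + 0.0286² + 0.1714² + 0.2571² + 0.1500² + 0.2714² = 0.010000 + 0.000458 + 0.000818 + 0.029378 + 0.066100 + 0.022500 + 0.073658 = 0.202912
O = 0.135121 / √(0.169072 × 0.202912) = 0.135121 / 0.1852208 = 0.7295
O = 0.7295 < 0.8 → No.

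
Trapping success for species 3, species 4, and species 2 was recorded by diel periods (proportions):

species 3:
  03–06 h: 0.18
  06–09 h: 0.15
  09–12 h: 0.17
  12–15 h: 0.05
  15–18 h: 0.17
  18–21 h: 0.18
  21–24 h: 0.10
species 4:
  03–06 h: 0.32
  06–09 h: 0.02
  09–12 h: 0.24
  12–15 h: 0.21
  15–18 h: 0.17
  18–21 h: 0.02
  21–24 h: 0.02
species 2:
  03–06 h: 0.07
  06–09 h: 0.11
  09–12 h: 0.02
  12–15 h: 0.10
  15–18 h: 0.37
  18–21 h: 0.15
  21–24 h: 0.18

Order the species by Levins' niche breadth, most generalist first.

Σp_3ᵢ² = 0.18² + 0.15² + 0.17² + 0.05² + 0.17² + 0.18² + 0.10² = 0.0324 + 0.0225 + 0.0289 + 0.0025 + 0.0289 + 0.0324 + 0.0100 = 0.1576
B_3 = 1 / 0.1576 = 6.3452
Σp_4ᵢ² = 0.32² + 0.02² + 0.24² + 0.21² + 0.17² + 0.02² + 0.02² = 0.1024 + 0.0004 + 0.0576 + 0.0441 + 0.0289 + 0.0004 + 0.0004 = 0.2342
B_4 = 1 / 0.2342 = 4.2699
Σp_2ᵢ² = 0.07² + 0.11² + 0.02² + 0.10² + 0.37² + 0.15² + 0.18² = 0.0049 + 0.0121 + 0.0004 + 0.0100 + 0.1369 + 0.0225 + 0.0324 = 0.2192
B_2 = 1 / 0.2192 = 4.5620
Ranking by B (broadest → narrowest): species 3 (6.35) > species 2 (4.56) > species 4 (4.27)

species 3 > species 2 > species 4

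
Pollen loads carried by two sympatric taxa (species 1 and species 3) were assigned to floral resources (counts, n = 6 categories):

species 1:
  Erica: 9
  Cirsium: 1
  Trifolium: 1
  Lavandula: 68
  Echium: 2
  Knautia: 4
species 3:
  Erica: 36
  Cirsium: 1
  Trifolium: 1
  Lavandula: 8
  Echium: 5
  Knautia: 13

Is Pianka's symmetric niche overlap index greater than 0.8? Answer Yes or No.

No

Proportions for species 1 (n=85): 9/85=0.1059, 1/85=0.0118, 1/85=0.0118, 68/85=0.8000, 2/85=0.0235, 4/85=0.0471
Proportions for species 3 (n=64): 36/64=0.5625, 1/64=0.0156, 1/64=0.0156, 8/64=0.1250, 5/64=0.0781, 13/64=0.2031
Σ p₁ᵢp₂ᵢ = 0.059569 + 0.000184 + 0.000184 + 0.100000 + 0.001835 + 0.009566 = 0.171338
Σp_1ᵢ² = 0.1059² + 0.0118² + 0.0118² + 0.8000² + 0.0235² + 0.0471² = 0.011215 + 0.000139 + 0.000139 + 0.640000 + 0.000552 + 0.002218 = 0.654263
Σp_2ᵢ² = 0.5625² + 0.0156² + 0.0156² + 0.1250² + 0.0781² + 0.2031² = 0.316406 + 0.000243 + 0.000243 + 0.015625 + 0.006100 + 0.041250 = 0.379867
O = 0.171338 / √(0.654263 × 0.379867) = 0.171338 / 0.4985308 = 0.3437
O = 0.3437 < 0.8 → No.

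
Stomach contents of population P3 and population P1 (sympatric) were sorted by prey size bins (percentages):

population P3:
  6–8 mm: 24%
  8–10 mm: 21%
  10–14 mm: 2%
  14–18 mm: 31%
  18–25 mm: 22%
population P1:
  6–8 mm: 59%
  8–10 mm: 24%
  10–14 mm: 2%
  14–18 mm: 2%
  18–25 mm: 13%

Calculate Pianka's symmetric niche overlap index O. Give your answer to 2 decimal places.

Convert percentages to proportions (divide by 100).
Σ p₁ᵢp₂ᵢ = 0.1416 + 0.0504 + 0.0004 + 0.0062 + 0.0286 = 0.2272
Σp_1ᵢ² = 0.24² + 0.21² + 0.02² + 0.31² + 0.22² = 0.0576 + 0.0441 + 0.0004 + 0.0961 + 0.0484 = 0.2466
Σp_2ᵢ² = 0.59² + 0.24² + 0.02² + 0.02² + 0.13² = 0.3481 + 0.0576 + 0.0004 + 0.0004 + 0.0169 = 0.4234
O = 0.2272 / √(0.2466 × 0.4234) = 0.2272 / 0.32313 = 0.7031

0.70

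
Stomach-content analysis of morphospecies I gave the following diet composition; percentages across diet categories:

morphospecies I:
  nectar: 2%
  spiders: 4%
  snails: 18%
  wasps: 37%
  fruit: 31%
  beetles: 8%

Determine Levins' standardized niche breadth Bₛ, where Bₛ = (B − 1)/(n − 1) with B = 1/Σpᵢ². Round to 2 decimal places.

Convert percentages to proportions (divide by 100).
Σpᵢ² = 0.02² + 0.04² + 0.18² + 0.37² + 0.31² + 0.08² = 0.0004 + 0.0016 + 0.0324 + 0.1369 + 0.0961 + 0.0064 = 0.2738
B = 1 / 0.2738 = 3.6523
Bₛ = (B − 1)/(n − 1) = (3.6523 − 1)/(6 − 1) = 2.6523/5 = 0.5305

0.53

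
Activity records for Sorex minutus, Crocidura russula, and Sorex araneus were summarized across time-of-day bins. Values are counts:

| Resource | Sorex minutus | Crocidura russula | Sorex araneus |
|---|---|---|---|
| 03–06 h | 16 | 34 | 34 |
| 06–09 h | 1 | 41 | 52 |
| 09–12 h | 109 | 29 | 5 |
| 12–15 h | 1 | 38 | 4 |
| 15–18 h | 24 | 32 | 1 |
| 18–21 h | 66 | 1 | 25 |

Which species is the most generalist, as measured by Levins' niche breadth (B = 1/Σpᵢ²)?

Crocidura russula

Proportions for Sorex minutus (n=217): 16/217=0.0737, 1/217=0.0046, 109/217=0.5023, 1/217=0.0046, 24/217=0.1106, 66/217=0.3041
Proportions for Crocidura russula (n=175): 34/175=0.1943, 41/175=0.2343, 29/175=0.1657, 38/175=0.2171, 32/175=0.1829, 1/175=0.0057
Proportions for Sorex araneus (n=121): 34/121=0.2810, 52/121=0.4298, 5/121=0.0413, 4/121=0.0331, 1/121=0.0083, 25/121=0.2066
Σp_minuᵢ² = 0.0737² + 0.0046² + 0.5023² + 0.0046² + 0.1106² + 0.3041² = 0.005432 + 0.000021 + 0.252305 + 0.000021 + 0.012232 + 0.092477 = 0.362488
B_minu = 1 / 0.362488 = 2.7587
Σp_russᵢ² = 0.1943² + 0.2343² + 0.1657² + 0.2171² + 0.1829² + 0.0057² = 0.037752 + 0.054896 + 0.027456 + 0.047132 + 0.033452 + 0.000032 = 0.200720
B_russ = 1 / 0.200720 = 4.9821
Σp_aranᵢ² = 0.2810² + 0.4298² + 0.0413² + 0.0331² + 0.0083² + 0.2066² = 0.078961 + 0.184728 + 0.001706 + 0.001096 + 0.000069 + 0.042684 = 0.309244
B_aran = 1 / 0.309244 = 3.2337
Highest B → broadest niche (most generalist): Crocidura russula (B = 4.98).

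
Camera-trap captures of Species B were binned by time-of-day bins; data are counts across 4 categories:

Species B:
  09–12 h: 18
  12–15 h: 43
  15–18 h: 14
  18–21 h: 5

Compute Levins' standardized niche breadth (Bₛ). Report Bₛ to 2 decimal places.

0.56

Proportions for Species B (n=80): 18/80=0.2250, 43/80=0.5375, 14/80=0.1750, 5/80=0.0625
Σpᵢ² = 0.2250² + 0.5375² + 0.1750² + 0.0625² = 0.050625 + 0.288906 + 0.030625 + 0.003906 = 0.374062
B = 1 / 0.374062 = 2.6734
Bₛ = (B − 1)/(n − 1) = (2.6734 − 1)/(4 − 1) = 1.6734/3 = 0.5578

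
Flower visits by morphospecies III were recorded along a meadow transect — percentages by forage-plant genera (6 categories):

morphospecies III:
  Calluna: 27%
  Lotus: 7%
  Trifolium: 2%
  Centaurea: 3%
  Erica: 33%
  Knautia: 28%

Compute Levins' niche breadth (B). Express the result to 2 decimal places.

Convert percentages to proportions (divide by 100).
Σpᵢ² = 0.27² + 0.07² + 0.02² + 0.03² + 0.33² + 0.28² = 0.0729 + 0.0049 + 0.0004 + 0.0009 + 0.1089 + 0.0784 = 0.2664
B = 1 / 0.2664 = 3.7538

3.75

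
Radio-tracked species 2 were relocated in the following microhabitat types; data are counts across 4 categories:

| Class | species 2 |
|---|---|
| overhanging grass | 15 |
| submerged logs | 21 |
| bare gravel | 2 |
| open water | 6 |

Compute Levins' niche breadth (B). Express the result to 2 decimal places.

Proportions for species 2 (n=44): 15/44=0.3409, 21/44=0.4773, 2/44=0.0455, 6/44=0.1364
Σpᵢ² = 0.3409² + 0.4773² + 0.0455² + 0.1364² = 0.116213 + 0.227815 + 0.002070 + 0.018605 = 0.364703
B = 1 / 0.364703 = 2.7420

2.74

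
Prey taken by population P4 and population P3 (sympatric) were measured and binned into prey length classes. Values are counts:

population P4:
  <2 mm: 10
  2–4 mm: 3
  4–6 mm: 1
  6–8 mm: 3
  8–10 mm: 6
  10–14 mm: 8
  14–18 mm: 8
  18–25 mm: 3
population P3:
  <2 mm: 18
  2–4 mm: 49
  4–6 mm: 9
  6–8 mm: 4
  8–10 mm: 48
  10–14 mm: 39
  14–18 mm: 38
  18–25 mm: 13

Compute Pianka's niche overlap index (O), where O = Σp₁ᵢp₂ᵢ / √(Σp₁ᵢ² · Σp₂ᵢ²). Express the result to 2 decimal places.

0.83

Proportions for population P4 (n=42): 10/42=0.2381, 3/42=0.0714, 1/42=0.0238, 3/42=0.0714, 6/42=0.1429, 8/42=0.1905, 8/42=0.1905, 3/42=0.0714
Proportions for population P3 (n=218): 18/218=0.0826, 49/218=0.2248, 9/218=0.0413, 4/218=0.0183, 48/218=0.2202, 39/218=0.1789, 38/218=0.1743, 13/218=0.0596
Σ p₁ᵢp₂ᵢ = 0.019667 + 0.016051 + 0.000983 + 0.001307 + 0.031467 + 0.034080 + 0.033204 + 0.004255 = 0.141014
Σp_1ᵢ² = 0.2381² + 0.0714² + 0.0238² + 0.0714² + 0.1429² + 0.1905² + 0.1905² + 0.0714² = 0.056692 + 0.005098 + 0.000566 + 0.005098 + 0.020420 + 0.036290 + 0.036290 + 0.005098 = 0.165552
Σp_2ᵢ² = 0.0826² + 0.2248² + 0.0413² + 0.0183² + 0.2202² + 0.1789² + 0.1743² + 0.0596² = 0.006823 + 0.050535 + 0.001706 + 0.000335 + 0.048488 + 0.032005 + 0.030380 + 0.003552 = 0.173824
O = 0.141014 / √(0.165552 × 0.173824) = 0.141014 / 0.1696376 = 0.8313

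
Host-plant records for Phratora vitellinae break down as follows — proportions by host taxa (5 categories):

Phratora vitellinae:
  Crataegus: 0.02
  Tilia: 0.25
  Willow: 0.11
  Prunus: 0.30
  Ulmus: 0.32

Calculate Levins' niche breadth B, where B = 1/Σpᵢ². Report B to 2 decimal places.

Σpᵢ² = 0.02² + 0.25² + 0.11² + 0.30² + 0.32² = 0.0004 + 0.0625 + 0.0121 + 0.0900 + 0.1024 = 0.2674
B = 1 / 0.2674 = 3.7397

3.74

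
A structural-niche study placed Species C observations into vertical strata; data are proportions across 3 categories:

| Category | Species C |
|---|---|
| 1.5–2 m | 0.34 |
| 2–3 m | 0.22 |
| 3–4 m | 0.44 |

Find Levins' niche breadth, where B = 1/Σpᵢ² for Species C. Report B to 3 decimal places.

2.796

Σpᵢ² = 0.34² + 0.22² + 0.44² = 0.1156 + 0.0484 + 0.1936 = 0.3576
B = 1 / 0.3576 = 2.79642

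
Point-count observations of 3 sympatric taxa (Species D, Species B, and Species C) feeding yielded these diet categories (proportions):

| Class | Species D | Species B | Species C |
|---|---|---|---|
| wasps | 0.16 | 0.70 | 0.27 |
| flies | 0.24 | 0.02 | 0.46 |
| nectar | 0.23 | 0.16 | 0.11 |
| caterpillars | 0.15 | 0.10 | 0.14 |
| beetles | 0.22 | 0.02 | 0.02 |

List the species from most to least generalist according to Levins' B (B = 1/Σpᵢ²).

Σp_Dᵢ² = 0.16² + 0.24² + 0.23² + 0.15² + 0.22² = 0.0256 + 0.0576 + 0.0529 + 0.0225 + 0.0484 = 0.2070
B_D = 1 / 0.2070 = 4.8309
Σp_Bᵢ² = 0.70² + 0.02² + 0.16² + 0.10² + 0.02² = 0.4900 + 0.0004 + 0.0256 + 0.0100 + 0.0004 = 0.5264
B_B = 1 / 0.5264 = 1.8997
Σp_Cᵢ² = 0.27² + 0.46² + 0.11² + 0.14² + 0.02² = 0.0729 + 0.2116 + 0.0121 + 0.0196 + 0.0004 = 0.3166
B_C = 1 / 0.3166 = 3.1586
Ranking by B (broadest → narrowest): Species D (4.83) > Species C (3.16) > Species B (1.90)

Species D > Species C > Species B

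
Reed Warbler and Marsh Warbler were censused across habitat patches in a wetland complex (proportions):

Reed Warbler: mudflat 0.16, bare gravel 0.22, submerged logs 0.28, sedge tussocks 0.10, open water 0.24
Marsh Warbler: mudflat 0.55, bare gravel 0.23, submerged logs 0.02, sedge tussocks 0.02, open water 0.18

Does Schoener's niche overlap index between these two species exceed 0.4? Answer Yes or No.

Σ|p₁ᵢ − p₂ᵢ| = 0.39 + 0.01 + 0.26 + 0.08 + 0.06 = 0.80
D = 1 − ½ × 0.80 = 1 − 0.400 = 0.6000
D = 0.6000 > 0.4 → Yes.

Yes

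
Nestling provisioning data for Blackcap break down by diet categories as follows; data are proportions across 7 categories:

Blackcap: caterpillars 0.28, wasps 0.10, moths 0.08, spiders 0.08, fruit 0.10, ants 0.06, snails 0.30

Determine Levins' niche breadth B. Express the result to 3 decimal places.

Σpᵢ² = 0.28² + 0.10² + 0.08² + 0.08² + 0.10² + 0.06² + 0.30² = 0.0784 + 0.0100 + 0.0064 + 0.0064 + 0.0100 + 0.0036 + 0.0900 = 0.2048
B = 1 / 0.2048 = 4.88281

4.883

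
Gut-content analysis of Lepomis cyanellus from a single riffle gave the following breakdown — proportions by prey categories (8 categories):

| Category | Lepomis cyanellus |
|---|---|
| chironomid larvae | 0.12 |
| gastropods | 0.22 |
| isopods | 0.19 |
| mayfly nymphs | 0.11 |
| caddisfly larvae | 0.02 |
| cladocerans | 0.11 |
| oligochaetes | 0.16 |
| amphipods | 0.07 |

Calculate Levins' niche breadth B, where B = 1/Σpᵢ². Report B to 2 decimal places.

6.49

Σpᵢ² = 0.12² + 0.22² + 0.19² + 0.11² + 0.02² + 0.11² + 0.16² + 0.07² = 0.0144 + 0.0484 + 0.0361 + 0.0121 + 0.0004 + 0.0121 + 0.0256 + 0.0049 = 0.1540
B = 1 / 0.1540 = 6.4935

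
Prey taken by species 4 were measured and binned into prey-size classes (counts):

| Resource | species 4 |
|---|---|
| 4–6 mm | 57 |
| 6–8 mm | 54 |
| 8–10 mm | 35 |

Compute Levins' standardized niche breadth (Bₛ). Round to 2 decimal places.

Proportions for species 4 (n=146): 57/146=0.3904, 54/146=0.3699, 35/146=0.2397
Σpᵢ² = 0.3904² + 0.3699² + 0.2397² = 0.152412 + 0.136826 + 0.057456 = 0.346694
B = 1 / 0.346694 = 2.8844
Bₛ = (B − 1)/(n − 1) = (2.8844 − 1)/(3 − 1) = 1.8844/2 = 0.9422

0.94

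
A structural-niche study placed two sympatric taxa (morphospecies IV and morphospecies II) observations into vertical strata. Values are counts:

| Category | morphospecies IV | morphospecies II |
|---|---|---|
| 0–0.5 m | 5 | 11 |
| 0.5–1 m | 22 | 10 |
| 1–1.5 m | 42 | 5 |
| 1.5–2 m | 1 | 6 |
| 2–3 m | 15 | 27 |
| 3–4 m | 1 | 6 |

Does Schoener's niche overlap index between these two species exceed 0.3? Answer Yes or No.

Yes

Proportions for morphospecies IV (n=86): 5/86=0.0581, 22/86=0.2558, 42/86=0.4884, 1/86=0.0116, 15/86=0.1744, 1/86=0.0116
Proportions for morphospecies II (n=65): 11/65=0.1692, 10/65=0.1538, 5/65=0.0769, 6/65=0.0923, 27/65=0.4154, 6/65=0.0923
Σ|p₁ᵢ − p₂ᵢ| = 0.1111 + 0.1020 + 0.4115 + 0.0807 + 0.2410 + 0.0807 = 1.0270
D = 1 − ½ × 1.0270 = 1 − 0.51350 = 0.48650
D = 0.48650 > 0.3 → Yes.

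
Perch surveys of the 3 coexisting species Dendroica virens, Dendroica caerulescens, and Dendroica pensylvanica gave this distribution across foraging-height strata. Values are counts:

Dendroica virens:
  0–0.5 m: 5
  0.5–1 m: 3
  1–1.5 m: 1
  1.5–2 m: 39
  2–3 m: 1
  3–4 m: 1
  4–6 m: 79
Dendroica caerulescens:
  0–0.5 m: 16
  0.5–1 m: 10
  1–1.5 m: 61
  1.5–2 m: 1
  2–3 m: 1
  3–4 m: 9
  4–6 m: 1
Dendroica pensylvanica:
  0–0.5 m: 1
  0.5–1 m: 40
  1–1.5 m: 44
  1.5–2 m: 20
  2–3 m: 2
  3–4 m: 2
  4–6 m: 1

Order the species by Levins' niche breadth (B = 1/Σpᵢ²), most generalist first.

Dendroica pensylvanica > Dendroica caerulescens > Dendroica virens

Proportions for Dendroica virens (n=129): 5/129=0.0388, 3/129=0.0233, 1/129=0.0078, 39/129=0.3023, 1/129=0.0078, 1/129=0.0078, 79/129=0.6124
Proportions for Dendroica caerulescens (n=99): 16/99=0.1616, 10/99=0.1010, 61/99=0.6162, 1/99=0.0101, 1/99=0.0101, 9/99=0.0909, 1/99=0.0101
Proportions for Dendroica pensylvanica (n=110): 1/110=0.0091, 40/110=0.3636, 44/110=0.4000, 20/110=0.1818, 2/110=0.0182, 2/110=0.0182, 1/110=0.0091
Σp_vireᵢ² = 0.0388² + 0.0233² + 0.0078² + 0.3023² + 0.0078² + 0.0078² + 0.6124² = 0.001505 + 0.000543 + 0.000061 + 0.091385 + 0.000061 + 0.000061 + 0.375034 = 0.468650
B_vire = 1 / 0.468650 = 2.1338
Σp_caerᵢ² = 0.1616² + 0.1010² + 0.6162² + 0.0101² + 0.0101² + 0.0909² + 0.0101² = 0.026115 + 0.010201 + 0.379702 + 0.000102 + 0.000102 + 0.008263 + 0.000102 = 0.424587
B_caer = 1 / 0.424587 = 2.3552
Σp_pensᵢ² = 0.0091² + 0.3636² + 0.4000² + 0.1818² + 0.0182² + 0.0182² + 0.0091² = 0.000083 + 0.132205 + 0.160000 + 0.033051 + 0.000331 + 0.000331 + 0.000083 = 0.326084
B_pens = 1 / 0.326084 = 3.0667
Ranking by B (broadest → narrowest): Dendroica pensylvanica (3.07) > Dendroica caerulescens (2.36) > Dendroica virens (2.13)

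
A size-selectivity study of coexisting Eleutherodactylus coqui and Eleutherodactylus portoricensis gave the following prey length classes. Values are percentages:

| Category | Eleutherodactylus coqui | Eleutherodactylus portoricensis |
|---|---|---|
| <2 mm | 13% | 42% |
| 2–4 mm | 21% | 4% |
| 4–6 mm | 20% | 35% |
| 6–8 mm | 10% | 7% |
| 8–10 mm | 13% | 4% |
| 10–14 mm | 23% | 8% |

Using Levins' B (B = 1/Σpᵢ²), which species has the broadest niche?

Eleutherodactylus coqui

Convert percentages to proportions (divide by 100).
Σp_coquᵢ² = 0.13² + 0.21² + 0.20² + 0.10² + 0.13² + 0.23² = 0.0169 + 0.0441 + 0.0400 + 0.0100 + 0.0169 + 0.0529 = 0.1808
B_coqu = 1 / 0.1808 = 5.5310
Σp_portᵢ² = 0.42² + 0.04² + 0.35² + 0.07² + 0.04² + 0.08² = 0.1764 + 0.0016 + 0.1225 + 0.0049 + 0.0016 + 0.0064 = 0.3134
B_port = 1 / 0.3134 = 3.1908
Highest B → broadest niche (most generalist): Eleutherodactylus coqui (B = 5.53).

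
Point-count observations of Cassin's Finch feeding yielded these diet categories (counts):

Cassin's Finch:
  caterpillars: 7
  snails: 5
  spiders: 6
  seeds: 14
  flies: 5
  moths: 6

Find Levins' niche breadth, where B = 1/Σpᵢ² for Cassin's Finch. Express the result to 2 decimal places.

5.04

Proportions for Cassin's Finch (n=43): 7/43=0.1628, 5/43=0.1163, 6/43=0.1395, 14/43=0.3256, 5/43=0.1163, 6/43=0.1395
Σpᵢ² = 0.1628² + 0.1163² + 0.1395² + 0.3256² + 0.1163² + 0.1395² = 0.026504 + 0.013526 + 0.019460 + 0.106015 + 0.013526 + 0.019460 = 0.198491
B = 1 / 0.198491 = 5.0380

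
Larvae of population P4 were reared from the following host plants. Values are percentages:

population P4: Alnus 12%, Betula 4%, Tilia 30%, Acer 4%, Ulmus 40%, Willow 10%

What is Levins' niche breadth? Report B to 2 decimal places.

3.60

Convert percentages to proportions (divide by 100).
Σpᵢ² = 0.12² + 0.04² + 0.30² + 0.04² + 0.40² + 0.10² = 0.0144 + 0.0016 + 0.0900 + 0.0016 + 0.1600 + 0.0100 = 0.2776
B = 1 / 0.2776 = 3.6023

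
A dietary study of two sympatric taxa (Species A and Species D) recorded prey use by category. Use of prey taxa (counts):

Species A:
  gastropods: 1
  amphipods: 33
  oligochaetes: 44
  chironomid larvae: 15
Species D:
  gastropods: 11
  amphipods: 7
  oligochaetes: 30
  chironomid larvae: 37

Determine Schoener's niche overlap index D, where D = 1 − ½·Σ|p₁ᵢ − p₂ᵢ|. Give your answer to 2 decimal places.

Proportions for Species A (n=93): 1/93=0.0108, 33/93=0.3548, 44/93=0.4731, 15/93=0.1613
Proportions for Species D (n=85): 11/85=0.1294, 7/85=0.0824, 30/85=0.3529, 37/85=0.4353
Σ|p₁ᵢ − p₂ᵢ| = 0.1186 + 0.2724 + 0.1202 + 0.2740 = 0.7852
D = 1 − ½ × 0.7852 = 1 − 0.39260 = 0.60740

0.61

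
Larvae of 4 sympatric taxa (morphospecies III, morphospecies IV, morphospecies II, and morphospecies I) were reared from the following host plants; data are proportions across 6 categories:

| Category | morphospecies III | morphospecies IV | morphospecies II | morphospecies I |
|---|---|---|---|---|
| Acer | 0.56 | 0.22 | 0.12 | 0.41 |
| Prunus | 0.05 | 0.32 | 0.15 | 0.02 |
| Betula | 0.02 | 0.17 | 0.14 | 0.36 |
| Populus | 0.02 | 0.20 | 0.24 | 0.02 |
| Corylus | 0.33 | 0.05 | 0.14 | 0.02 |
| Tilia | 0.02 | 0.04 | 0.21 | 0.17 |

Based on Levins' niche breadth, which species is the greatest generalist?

morphospecies II

Σp_IIIᵢ² = 0.56² + 0.05² + 0.02² + 0.02² + 0.33² + 0.02² = 0.3136 + 0.0025 + 0.0004 + 0.0004 + 0.1089 + 0.0004 = 0.4262
B_III = 1 / 0.4262 = 2.3463
Σp_IVᵢ² = 0.22² + 0.32² + 0.17² + 0.20² + 0.05² + 0.04² = 0.0484 + 0.1024 + 0.0289 + 0.0400 + 0.0025 + 0.0016 = 0.2238
B_IV = 1 / 0.2238 = 4.4683
Σp_IIᵢ² = 0.12² + 0.15² + 0.14² + 0.24² + 0.14² + 0.21² = 0.0144 + 0.0225 + 0.0196 + 0.0576 + 0.0196 + 0.0441 = 0.1778
B_II = 1 / 0.1778 = 5.6243
Σp_Iᵢ² = 0.41² + 0.02² + 0.36² + 0.02² + 0.02² + 0.17² = 0.1681 + 0.0004 + 0.1296 + 0.0004 + 0.0004 + 0.0289 = 0.3278
B_I = 1 / 0.3278 = 3.0506
Highest B → broadest niche (most generalist): morphospecies II (B = 5.62).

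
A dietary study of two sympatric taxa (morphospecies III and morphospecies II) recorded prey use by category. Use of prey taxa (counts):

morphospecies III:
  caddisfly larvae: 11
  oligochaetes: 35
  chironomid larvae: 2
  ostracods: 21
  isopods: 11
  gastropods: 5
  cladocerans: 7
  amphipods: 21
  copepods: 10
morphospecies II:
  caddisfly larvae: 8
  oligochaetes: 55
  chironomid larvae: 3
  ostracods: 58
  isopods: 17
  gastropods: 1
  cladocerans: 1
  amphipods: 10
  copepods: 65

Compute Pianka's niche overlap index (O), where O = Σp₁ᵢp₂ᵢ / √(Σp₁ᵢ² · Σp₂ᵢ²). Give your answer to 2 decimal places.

0.81

Proportions for morphospecies III (n=123): 11/123=0.0894, 35/123=0.2846, 2/123=0.0163, 21/123=0.1707, 11/123=0.0894, 5/123=0.0407, 7/123=0.0569, 21/123=0.1707, 10/123=0.0813
Proportions for morphospecies II (n=218): 8/218=0.0367, 55/218=0.2523, 3/218=0.0138, 58/218=0.2661, 17/218=0.0780, 1/218=0.0046, 1/218=0.0046, 10/218=0.0459, 65/218=0.2982
Σ p₁ᵢp₂ᵢ = 0.003281 + 0.071805 + 0.000225 + 0.045423 + 0.006973 + 0.000187 + 0.000262 + 0.007835 + 0.024244 = 0.160235
Σp_1ᵢ² = 0.0894² + 0.2846² + 0.0163² + 0.1707² + 0.0894² + 0.0407² + 0.0569² + 0.1707² + 0.0813² = 0.007992 + 0.080997 + 0.000266 + 0.029138 + 0.007992 + 0.001656 + 0.003238 + 0.029138 + 0.006610 = 0.167027
Σp_2ᵢ² = 0.0367² + 0.2523² + 0.0138² + 0.2661² + 0.0780² + 0.0046² + 0.0046² + 0.0459² + 0.2982² = 0.001347 + 0.063655 + 0.000190 + 0.070809 + 0.006084 + 0.000021 + 0.000021 + 0.002107 + 0.088923 = 0.233157
O = 0.160235 / √(0.167027 × 0.233157) = 0.160235 / 0.1973411 = 0.8120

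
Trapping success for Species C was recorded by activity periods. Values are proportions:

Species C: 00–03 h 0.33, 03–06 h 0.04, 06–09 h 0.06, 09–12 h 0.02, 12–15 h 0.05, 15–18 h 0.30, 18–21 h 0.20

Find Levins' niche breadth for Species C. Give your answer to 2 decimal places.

4.05

Σpᵢ² = 0.33² + 0.04² + 0.06² + 0.02² + 0.05² + 0.30² + 0.20² = 0.1089 + 0.0016 + 0.0036 + 0.0004 + 0.0025 + 0.0900 + 0.0400 = 0.2470
B = 1 / 0.2470 = 4.0486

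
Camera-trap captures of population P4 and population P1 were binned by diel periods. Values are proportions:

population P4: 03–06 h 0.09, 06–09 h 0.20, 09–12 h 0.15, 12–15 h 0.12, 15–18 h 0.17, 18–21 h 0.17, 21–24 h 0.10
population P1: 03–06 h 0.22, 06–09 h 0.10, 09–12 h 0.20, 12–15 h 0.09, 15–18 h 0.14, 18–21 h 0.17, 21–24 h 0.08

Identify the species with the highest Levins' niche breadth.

Σp_P4ᵢ² = 0.09² + 0.20² + 0.15² + 0.12² + 0.17² + 0.17² + 0.10² = 0.0081 + 0.0400 + 0.0225 + 0.0144 + 0.0289 + 0.0289 + 0.0100 = 0.1528
B_P4 = 1 / 0.1528 = 6.5445
Σp_P1ᵢ² = 0.22² + 0.10² + 0.20² + 0.09² + 0.14² + 0.17² + 0.08² = 0.0484 + 0.0100 + 0.0400 + 0.0081 + 0.0196 + 0.0289 + 0.0064 = 0.1614
B_P1 = 1 / 0.1614 = 6.1958
Highest B → broadest niche (most generalist): population P4 (B = 6.54).

population P4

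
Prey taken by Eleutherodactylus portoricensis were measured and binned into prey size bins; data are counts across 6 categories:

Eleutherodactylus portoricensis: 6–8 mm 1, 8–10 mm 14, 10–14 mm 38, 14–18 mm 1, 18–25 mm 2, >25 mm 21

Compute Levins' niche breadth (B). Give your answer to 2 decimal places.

2.84

Proportions for Eleutherodactylus portoricensis (n=77): 1/77=0.0130, 14/77=0.1818, 38/77=0.4935, 1/77=0.0130, 2/77=0.0260, 21/77=0.2727
Σpᵢ² = 0.0130² + 0.1818² + 0.4935² + 0.0130² + 0.0260² + 0.2727² = 0.000169 + 0.033051 + 0.243542 + 0.000169 + 0.000676 + 0.074365 = 0.351972
B = 1 / 0.351972 = 2.8411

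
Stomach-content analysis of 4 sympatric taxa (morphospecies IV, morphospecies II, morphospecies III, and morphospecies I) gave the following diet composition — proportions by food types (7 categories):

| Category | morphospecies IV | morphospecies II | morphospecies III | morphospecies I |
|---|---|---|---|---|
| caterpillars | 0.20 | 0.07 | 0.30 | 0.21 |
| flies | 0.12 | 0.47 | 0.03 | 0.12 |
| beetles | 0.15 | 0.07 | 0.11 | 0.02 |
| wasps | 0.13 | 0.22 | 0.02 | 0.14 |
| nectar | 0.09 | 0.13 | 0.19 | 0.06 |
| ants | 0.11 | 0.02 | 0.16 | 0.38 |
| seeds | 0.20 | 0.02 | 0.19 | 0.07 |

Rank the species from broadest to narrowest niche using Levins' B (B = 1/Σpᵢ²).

morphospecies IV > morphospecies III > morphospecies I > morphospecies II

Σp_IVᵢ² = 0.20² + 0.12² + 0.15² + 0.13² + 0.09² + 0.11² + 0.20² = 0.0400 + 0.0144 + 0.0225 + 0.0169 + 0.0081 + 0.0121 + 0.0400 = 0.1540
B_IV = 1 / 0.1540 = 6.4935
Σp_IIᵢ² = 0.07² + 0.47² + 0.07² + 0.22² + 0.13² + 0.02² + 0.02² = 0.0049 + 0.2209 + 0.0049 + 0.0484 + 0.0169 + 0.0004 + 0.0004 = 0.2968
B_II = 1 / 0.2968 = 3.3693
Σp_IIIᵢ² = 0.30² + 0.03² + 0.11² + 0.02² + 0.19² + 0.16² + 0.19² = 0.0900 + 0.0009 + 0.0121 + 0.0004 + 0.0361 + 0.0256 + 0.0361 = 0.2012
B_III = 1 / 0.2012 = 4.9702
Σp_Iᵢ² = 0.21² + 0.12² + 0.02² + 0.14² + 0.06² + 0.38² + 0.07² = 0.0441 + 0.0144 + 0.0004 + 0.0196 + 0.0036 + 0.1444 + 0.0049 = 0.2314
B_I = 1 / 0.2314 = 4.3215
Ranking by B (broadest → narrowest): morphospecies IV (6.49) > morphospecies III (4.97) > morphospecies I (4.32) > morphospecies II (3.37)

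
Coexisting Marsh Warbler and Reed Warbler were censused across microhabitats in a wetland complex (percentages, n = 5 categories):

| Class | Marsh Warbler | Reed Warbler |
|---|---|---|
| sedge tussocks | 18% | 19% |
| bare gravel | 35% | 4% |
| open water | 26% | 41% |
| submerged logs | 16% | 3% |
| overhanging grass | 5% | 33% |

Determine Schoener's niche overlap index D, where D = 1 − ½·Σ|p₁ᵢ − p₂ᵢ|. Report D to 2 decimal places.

0.56

Convert percentages to proportions (divide by 100).
Σ|p₁ᵢ − p₂ᵢ| = 0.01 + 0.31 + 0.15 + 0.13 + 0.28 = 0.88
D = 1 − ½ × 0.88 = 1 − 0.440 = 0.5600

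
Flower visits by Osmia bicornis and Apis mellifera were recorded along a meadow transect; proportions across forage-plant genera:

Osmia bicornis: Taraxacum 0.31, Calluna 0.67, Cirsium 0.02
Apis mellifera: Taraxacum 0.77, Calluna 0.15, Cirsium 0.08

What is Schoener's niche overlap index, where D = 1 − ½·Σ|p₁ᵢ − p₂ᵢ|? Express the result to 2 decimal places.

0.48

Σ|p₁ᵢ − p₂ᵢ| = 0.46 + 0.52 + 0.06 = 1.04
D = 1 − ½ × 1.04 = 1 − 0.520 = 0.4800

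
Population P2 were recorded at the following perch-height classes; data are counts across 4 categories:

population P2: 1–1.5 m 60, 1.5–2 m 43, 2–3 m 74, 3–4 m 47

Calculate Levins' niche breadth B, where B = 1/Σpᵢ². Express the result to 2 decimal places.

Proportions for population P2 (n=224): 60/224=0.2679, 43/224=0.1920, 74/224=0.3304, 47/224=0.2098
Σpᵢ² = 0.2679² + 0.1920² + 0.3304² + 0.2098² = 0.071770 + 0.036864 + 0.109164 + 0.044016 = 0.261814
B = 1 / 0.261814 = 3.8195

3.82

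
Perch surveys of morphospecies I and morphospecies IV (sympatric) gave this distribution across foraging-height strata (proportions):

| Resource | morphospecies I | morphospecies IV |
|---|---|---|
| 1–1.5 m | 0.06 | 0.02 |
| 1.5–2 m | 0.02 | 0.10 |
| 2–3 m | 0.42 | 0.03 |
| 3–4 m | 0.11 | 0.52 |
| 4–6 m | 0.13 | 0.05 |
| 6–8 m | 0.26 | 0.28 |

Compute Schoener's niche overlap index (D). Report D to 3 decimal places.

Σ|p₁ᵢ − p₂ᵢ| = 0.04 + 0.08 + 0.39 + 0.41 + 0.08 + 0.02 = 1.02
D = 1 − ½ × 1.02 = 1 − 0.510 = 0.49000

0.490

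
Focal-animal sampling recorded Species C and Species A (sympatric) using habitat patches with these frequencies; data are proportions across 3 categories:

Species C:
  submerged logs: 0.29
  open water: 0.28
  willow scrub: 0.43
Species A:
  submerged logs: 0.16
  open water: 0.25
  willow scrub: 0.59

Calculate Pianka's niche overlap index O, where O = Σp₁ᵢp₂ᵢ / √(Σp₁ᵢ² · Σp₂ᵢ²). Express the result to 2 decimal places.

Σ p₁ᵢp₂ᵢ = 0.0464 + 0.0700 + 0.2537 = 0.3701
Σp_1ᵢ² = 0.29² + 0.28² + 0.43² = 0.0841 + 0.0784 + 0.1849 = 0.3474
Σp_2ᵢ² = 0.16² + 0.25² + 0.59² = 0.0256 + 0.0625 + 0.3481 = 0.4362
O = 0.3701 / √(0.3474 × 0.4362) = 0.3701 / 0.38928 = 0.9507

0.95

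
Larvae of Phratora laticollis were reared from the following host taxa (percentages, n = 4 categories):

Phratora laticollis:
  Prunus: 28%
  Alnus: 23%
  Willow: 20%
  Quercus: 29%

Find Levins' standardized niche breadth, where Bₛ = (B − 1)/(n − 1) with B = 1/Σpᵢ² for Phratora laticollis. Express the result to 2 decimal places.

Convert percentages to proportions (divide by 100).
Σpᵢ² = 0.28² + 0.23² + 0.20² + 0.29² = 0.0784 + 0.0529 + 0.0400 + 0.0841 = 0.2554
B = 1 / 0.2554 = 3.9154
Bₛ = (B − 1)/(n − 1) = (3.9154 − 1)/(4 − 1) = 2.9154/3 = 0.9718

0.97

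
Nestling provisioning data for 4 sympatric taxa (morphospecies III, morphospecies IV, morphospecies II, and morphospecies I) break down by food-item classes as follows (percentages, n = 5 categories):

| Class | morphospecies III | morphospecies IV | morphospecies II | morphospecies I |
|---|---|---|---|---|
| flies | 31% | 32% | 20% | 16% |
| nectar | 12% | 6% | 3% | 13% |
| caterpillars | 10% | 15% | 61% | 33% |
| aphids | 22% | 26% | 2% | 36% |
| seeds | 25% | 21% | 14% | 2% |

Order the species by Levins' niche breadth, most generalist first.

morphospecies III > morphospecies IV > morphospecies I > morphospecies II

Convert percentages to proportions (divide by 100).
Σp_IIIᵢ² = 0.31² + 0.12² + 0.10² + 0.22² + 0.25² = 0.0961 + 0.0144 + 0.0100 + 0.0484 + 0.0625 = 0.2314
B_III = 1 / 0.2314 = 4.3215
Σp_IVᵢ² = 0.32² + 0.06² + 0.15² + 0.26² + 0.21² = 0.1024 + 0.0036 + 0.0225 + 0.0676 + 0.0441 = 0.2402
B_IV = 1 / 0.2402 = 4.1632
Σp_IIᵢ² = 0.20² + 0.03² + 0.61² + 0.02² + 0.14² = 0.0400 + 0.0009 + 0.3721 + 0.0004 + 0.0196 = 0.4330
B_II = 1 / 0.4330 = 2.3095
Σp_Iᵢ² = 0.16² + 0.13² + 0.33² + 0.36² + 0.02² = 0.0256 + 0.0169 + 0.1089 + 0.1296 + 0.0004 = 0.2814
B_I = 1 / 0.2814 = 3.5537
Ranking by B (broadest → narrowest): morphospecies III (4.32) > morphospecies IV (4.16) > morphospecies I (3.55) > morphospecies II (2.31)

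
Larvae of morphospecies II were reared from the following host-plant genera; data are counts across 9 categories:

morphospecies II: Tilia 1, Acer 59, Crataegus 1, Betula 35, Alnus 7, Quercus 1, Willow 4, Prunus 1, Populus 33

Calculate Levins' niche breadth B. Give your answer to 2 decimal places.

3.44

Proportions for morphospecies II (n=142): 1/142=0.0070, 59/142=0.4155, 1/142=0.0070, 35/142=0.2465, 7/142=0.0493, 1/142=0.0070, 4/142=0.0282, 1/142=0.0070, 33/142=0.2324
Σpᵢ² = 0.0070² + 0.4155² + 0.0070² + 0.2465² + 0.0493² + 0.0070² + 0.0282² + 0.0070² + 0.2324² = 0.000049 + 0.172640 + 0.000049 + 0.060762 + 0.002430 + 0.000049 + 0.000795 + 0.000049 + 0.054010 = 0.290833
B = 1 / 0.290833 = 3.4384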